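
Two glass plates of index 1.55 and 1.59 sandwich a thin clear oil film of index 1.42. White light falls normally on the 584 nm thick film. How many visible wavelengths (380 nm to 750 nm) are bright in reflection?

2

At the upper boundary (n = 1.55 to n = 1.42) the reflected ray undergoes no phase shift.
Bottom surface (1.42 → 1.59): reflection off a higher-index medium gives a half-wave phase shift.
Exactly one π shift → a net half-wave offset.
With one net inversion, constructive interference in reflection requires 2 n t = (m + ½) λ.
λ = 2 n t / (m + ½) = 1659 / (m + ½) nm.
m=1: 1106 nm (IR); m=2: 663 nm (visible); m=3: 474 nm (visible); m=4: 369 nm (UV).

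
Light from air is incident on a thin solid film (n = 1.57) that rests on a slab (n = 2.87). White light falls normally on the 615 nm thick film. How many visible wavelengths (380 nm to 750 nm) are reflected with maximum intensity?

3

Ray reflecting at the top interface goes from n = 1.0 toward n = 1.57: a half-wave phase shift.
Bottom surface (1.57 → 2.87): reflection off a higher-index medium gives a half-wave phase shift.
Zero or two π shifts → no net half-wave offset.
With no net inversion, constructive interference in reflection requires 2 n t = m λ.
λ = 2 n t / m = 1931 / m nm.
m=2: 966 nm (IR); m=3: 644 nm (visible); m=4: 483 nm (visible); m=5: 386 nm (visible); m=6: 322 nm (UV).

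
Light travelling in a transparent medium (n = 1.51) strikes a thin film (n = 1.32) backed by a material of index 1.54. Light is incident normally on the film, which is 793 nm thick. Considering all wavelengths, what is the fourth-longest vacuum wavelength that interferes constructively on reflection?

598 nm

At the upper boundary (n = 1.51 to n = 1.32) the reflected ray undergoes no phase shift.
At the lower boundary (n = 1.32 to n = 1.54) the reflected ray undergoes a half-wave phase shift.
Exactly one π shift → a net half-wave offset.
With one net inversion, constructive interference in reflection requires 2 n t = (m + ½) λ.
λ = 2 n t / (m + ½). The fourth-longest wavelength is m = 3: λ = 2 × 1.32 × 793 / 3.50 = 598 nm.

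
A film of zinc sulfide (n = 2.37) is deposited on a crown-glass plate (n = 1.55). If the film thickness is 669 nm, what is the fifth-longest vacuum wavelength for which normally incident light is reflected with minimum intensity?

Top surface (1.0 → 2.37): reflection off a higher-index medium gives a half-wave phase shift.
Bottom surface (2.37 → 1.55): reflection off a lower-index medium gives no phase shift.
Net: one phase inversion between the two reflected rays.
With one net inversion, destructive interference in reflection requires 2 n t = m λ.
λ = 2 n t / m. The fifth-longest wavelength is m = 5: λ = 2 × 2.37 × 669 / 5.00 = 634 nm.

634 nm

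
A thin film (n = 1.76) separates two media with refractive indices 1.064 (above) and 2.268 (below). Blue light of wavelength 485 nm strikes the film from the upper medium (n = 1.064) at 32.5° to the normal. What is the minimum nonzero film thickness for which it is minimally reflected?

72.8 nm

Ray reflecting at the top interface goes from n = 1.064 toward n = 1.76: a half-wave phase shift.
At the lower boundary (n = 1.76 to n = 2.268) the reflected ray undergoes a half-wave phase shift.
Net: no relative phase inversion (both shifts match).
With no net inversion, destructive interference in reflection requires 2 n t cos θ_r = (m + ½) λ.
Snell's law: 1.064 sin 32.5° = 1.76 sin θ_r → sin θ_r = 0.325, cos θ_r = 0.946.
Minimum at m = 0: t = λ / (4 n cos θ_r) = 485 / (4 × 1.76 × 0.946) = 72.8 nm.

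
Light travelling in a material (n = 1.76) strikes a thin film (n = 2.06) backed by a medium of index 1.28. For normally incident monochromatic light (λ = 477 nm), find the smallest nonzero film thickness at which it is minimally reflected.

116 nm

Ray reflecting at the top interface goes from n = 1.76 toward n = 2.06: a half-wave phase shift.
At the lower boundary (n = 2.06 to n = 1.28) the reflected ray undergoes no phase shift.
Exactly one π shift → a net half-wave offset.
With one net inversion, destructive interference in reflection requires 2 n t = m λ.
Minimum nonzero at m = 1: t = λ / (2 n) = 477 / (2 × 2.06) = 116 nm.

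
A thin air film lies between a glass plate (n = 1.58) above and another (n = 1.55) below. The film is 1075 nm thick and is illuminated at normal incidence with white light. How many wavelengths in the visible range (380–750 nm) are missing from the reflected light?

At the upper boundary (n = 1.58 to n = 1.0) the reflected ray undergoes no phase shift.
Ray reflecting at the bottom interface goes from n = 1.0 toward n = 1.55: a half-wave phase shift.
Net: one phase inversion between the two reflected rays.
So the condition for destructive reflection is 2 n t = m λ.
λ = 2 n t / m = 2150 / m nm.
m=2: 1075 nm (IR); m=3: 717 nm (visible); m=4: 538 nm (visible); m=5: 430 nm (visible); m=6: 358 nm (UV).

3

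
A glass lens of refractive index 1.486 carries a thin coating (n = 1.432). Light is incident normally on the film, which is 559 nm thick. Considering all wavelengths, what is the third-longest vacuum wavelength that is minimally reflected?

At the upper boundary (n = 1.0 to n = 1.432) the reflected ray undergoes a half-wave phase shift.
Ray reflecting at the bottom interface goes from n = 1.432 toward n = 1.486: a half-wave phase shift.
Net: no relative phase inversion (both shifts match).
With no net inversion, destructive interference in reflection requires 2 n t = (m + ½) λ.
λ = 2 n t / (m + ½). The third-longest wavelength is m = 2: λ = 2 × 1.432 × 559 / 2.50 = 640 nm.

640 nm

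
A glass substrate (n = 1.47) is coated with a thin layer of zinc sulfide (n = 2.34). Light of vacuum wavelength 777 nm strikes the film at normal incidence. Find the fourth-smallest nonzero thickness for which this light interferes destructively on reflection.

664 nm

Top surface (1.0 → 2.34): reflection off a higher-index medium gives a half-wave phase shift.
Bottom surface (2.34 → 1.47): reflection off a lower-index medium gives no phase shift.
Exactly one π shift → a net half-wave offset.
For minimum reflection here: 2 n t = m λ.
The fourth-smallest nonzero thickness corresponds to m = 4: t = m λ / (2 n) = 4.00 × 777 / (2 × 2.34) = 664 nm.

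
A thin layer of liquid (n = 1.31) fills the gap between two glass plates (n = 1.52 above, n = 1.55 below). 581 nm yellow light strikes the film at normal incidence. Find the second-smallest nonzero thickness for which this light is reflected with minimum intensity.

444 nm

Ray reflecting at the top interface goes from n = 1.52 toward n = 1.31: no phase shift.
Bottom surface (1.31 → 1.55): reflection off a higher-index medium gives a half-wave phase shift.
Exactly one π shift → a net half-wave offset.
With one net inversion, destructive interference in reflection requires 2 n t = m λ.
The second-smallest nonzero thickness corresponds to m = 2: t = m λ / (2 n) = 2.00 × 581 / (2 × 1.31) = 444 nm.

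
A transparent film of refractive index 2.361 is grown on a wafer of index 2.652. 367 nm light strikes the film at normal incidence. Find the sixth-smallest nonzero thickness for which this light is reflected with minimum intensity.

427 nm

Ray reflecting at the top interface goes from n = 1.0 toward n = 2.361: a half-wave phase shift.
Bottom surface (2.361 → 2.652): reflection off a higher-index medium gives a half-wave phase shift.
Net: no relative phase inversion (both shifts match).
For minimum reflection here: 2 n t = (m + ½) λ.
The sixth-smallest nonzero thickness corresponds to m = 5: t = (m + ½) λ / (2 n) = 5.50 × 367 / (2 × 2.361) = 427 nm.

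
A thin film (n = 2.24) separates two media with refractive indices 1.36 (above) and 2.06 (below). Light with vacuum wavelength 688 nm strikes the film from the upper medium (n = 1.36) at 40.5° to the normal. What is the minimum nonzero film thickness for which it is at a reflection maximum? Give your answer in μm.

0.0836 μm

Top surface (1.36 → 2.24): reflection off a higher-index medium gives a half-wave phase shift.
Bottom surface (2.24 → 2.06): reflection off a lower-index medium gives no phase shift.
Net: one phase inversion between the two reflected rays.
So the condition for constructive reflection is 2 n t cos θ_r = (m + ½) λ.
Snell's law: 1.36 sin 40.5° = 2.24 sin θ_r → sin θ_r = 0.394, cos θ_r = 0.919.
Minimum at m = 0: t = λ / (4 n cos θ_r) = 688 / (4 × 2.24 × 0.919) = 83.6 nm.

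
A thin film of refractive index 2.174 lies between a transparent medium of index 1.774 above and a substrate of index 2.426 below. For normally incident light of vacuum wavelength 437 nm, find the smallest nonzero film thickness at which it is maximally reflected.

101 nm

At the upper boundary (n = 1.774 to n = 2.174) the reflected ray undergoes a half-wave phase shift.
At the lower boundary (n = 2.174 to n = 2.426) the reflected ray undergoes a half-wave phase shift.
The two reflections carry the same phase change, so no net offset.
For bright reflection here: 2 n t = m λ.
Minimum nonzero at m = 1: t = λ / (2 n) = 437 / (2 × 2.174) = 101 nm.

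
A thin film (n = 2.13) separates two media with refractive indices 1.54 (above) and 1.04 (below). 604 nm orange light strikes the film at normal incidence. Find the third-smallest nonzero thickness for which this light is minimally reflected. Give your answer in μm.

Ray reflecting at the top interface goes from n = 1.54 toward n = 2.13: a half-wave phase shift.
Bottom surface (2.13 → 1.04): reflection off a lower-index medium gives no phase shift.
The two reflections differ by half a wavelength.
So the condition for destructive reflection is 2 n t = m λ.
The third-smallest nonzero thickness corresponds to m = 3: t = m λ / (2 n) = 3.00 × 604 / (2 × 2.13) = 425 nm.

0.425 μm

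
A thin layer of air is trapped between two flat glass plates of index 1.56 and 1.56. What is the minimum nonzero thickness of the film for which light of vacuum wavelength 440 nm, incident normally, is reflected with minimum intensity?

220 nm

Ray reflecting at the top interface goes from n = 1.56 toward n = 1.0: no phase shift.
At the lower boundary (n = 1.0 to n = 1.56) the reflected ray undergoes a half-wave phase shift.
The two reflections differ by half a wavelength.
So the condition for destructive reflection is 2 n t = m λ.
Minimum nonzero at m = 1: t = λ / (2 n) = 440 / (2 × 1.0) = 220 nm.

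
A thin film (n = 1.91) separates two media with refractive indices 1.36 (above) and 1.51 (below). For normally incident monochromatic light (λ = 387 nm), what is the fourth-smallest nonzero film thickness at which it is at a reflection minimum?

405 nm

Top surface (1.36 → 1.91): reflection off a higher-index medium gives a half-wave phase shift.
Ray reflecting at the bottom interface goes from n = 1.91 toward n = 1.51: no phase shift.
Exactly one π shift → a net half-wave offset.
So the condition for destructive reflection is 2 n t = m λ.
The fourth-smallest nonzero thickness corresponds to m = 4: t = m λ / (2 n) = 4.00 × 387 / (2 × 1.91) = 405 nm.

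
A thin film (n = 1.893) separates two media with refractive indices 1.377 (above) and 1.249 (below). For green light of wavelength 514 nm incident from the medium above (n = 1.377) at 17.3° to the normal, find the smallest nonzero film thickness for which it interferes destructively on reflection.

139 nm

Top surface (1.377 → 1.893): reflection off a higher-index medium gives a half-wave phase shift.
Ray reflecting at the bottom interface goes from n = 1.893 toward n = 1.249: no phase shift.
Exactly one π shift → a net half-wave offset.
For minimum reflection here: 2 n t cos θ_r = m λ.
Snell's law: 1.377 sin 17.3° = 1.893 sin θ_r → sin θ_r = 0.216, cos θ_r = 0.976.
Minimum nonzero at m = 1: t = λ / (2 n cos θ_r) = 514 / (2 × 1.893 × 0.976) = 139 nm.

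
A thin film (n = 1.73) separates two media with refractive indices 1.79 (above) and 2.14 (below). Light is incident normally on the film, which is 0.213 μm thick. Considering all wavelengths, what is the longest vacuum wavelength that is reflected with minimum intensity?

Ray reflecting at the top interface goes from n = 1.79 toward n = 1.73: no phase shift.
Bottom surface (1.73 → 2.14): reflection off a higher-index medium gives a half-wave phase shift.
Net: one phase inversion between the two reflected rays.
For minimum reflection here: 2 n t = m λ.
λ = 2 n t / m. The longest wavelength is m = 1: λ = 2 × 1.73 × 213 / 1.00 = 737 nm.

737 nm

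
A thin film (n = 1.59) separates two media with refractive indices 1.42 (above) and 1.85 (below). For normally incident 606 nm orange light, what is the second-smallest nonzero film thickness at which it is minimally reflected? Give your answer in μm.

0.286 μm

Ray reflecting at the top interface goes from n = 1.42 toward n = 1.59: a half-wave phase shift.
Ray reflecting at the bottom interface goes from n = 1.59 toward n = 1.85: a half-wave phase shift.
Net: no relative phase inversion (both shifts match).
So the condition for destructive reflection is 2 n t = (m + ½) λ.
The second-smallest nonzero thickness corresponds to m = 1: t = (m + ½) λ / (2 n) = 1.50 × 606 / (2 × 1.59) = 286 nm.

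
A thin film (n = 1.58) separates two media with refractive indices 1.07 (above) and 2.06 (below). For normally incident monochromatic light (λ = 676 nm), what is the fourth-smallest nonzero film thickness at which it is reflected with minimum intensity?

At the upper boundary (n = 1.07 to n = 1.58) the reflected ray undergoes a half-wave phase shift.
Bottom surface (1.58 → 2.06): reflection off a higher-index medium gives a half-wave phase shift.
The two reflections carry the same phase change, so no net offset.
For minimum reflection here: 2 n t = (m + ½) λ.
The fourth-smallest nonzero thickness corresponds to m = 3: t = (m + ½) λ / (2 n) = 3.50 × 676 / (2 × 1.58) = 749 nm.

749 nm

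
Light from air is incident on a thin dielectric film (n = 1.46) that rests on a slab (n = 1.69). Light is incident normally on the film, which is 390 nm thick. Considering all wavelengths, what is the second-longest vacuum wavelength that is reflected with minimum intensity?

759 nm

Ray reflecting at the top interface goes from n = 1.0 toward n = 1.46: a half-wave phase shift.
Bottom surface (1.46 → 1.69): reflection off a higher-index medium gives a half-wave phase shift.
The two reflections carry the same phase change, so no net offset.
With no net inversion, destructive interference in reflection requires 2 n t = (m + ½) λ.
λ = 2 n t / (m + ½). The second-longest wavelength is m = 1: λ = 2 × 1.46 × 390 / 1.50 = 759 nm.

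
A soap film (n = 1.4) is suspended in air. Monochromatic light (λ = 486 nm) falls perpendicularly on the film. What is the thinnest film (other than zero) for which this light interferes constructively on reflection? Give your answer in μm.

0.0868 μm

Top surface (1.0 → 1.4): reflection off a higher-index medium gives a half-wave phase shift.
Bottom surface (1.4 → 1.0): reflection off a lower-index medium gives no phase shift.
Exactly one π shift → a net half-wave offset.
With one net inversion, constructive interference in reflection requires 2 n t = (m + ½) λ.
Minimum at m = 0: t = λ / (4 n) = 486 / (4 × 1.4) = 86.8 nm.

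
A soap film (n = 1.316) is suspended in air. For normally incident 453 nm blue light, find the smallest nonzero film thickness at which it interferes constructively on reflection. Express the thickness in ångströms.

Top surface (1.0 → 1.316): reflection off a higher-index medium gives a half-wave phase shift.
Bottom surface (1.316 → 1.0): reflection off a lower-index medium gives no phase shift.
Exactly one π shift → a net half-wave offset.
With one net inversion, constructive interference in reflection requires 2 n t = (m + ½) λ.
Minimum at m = 0: t = λ / (4 n) = 453 / (4 × 1.316) = 86.1 nm.

861 Å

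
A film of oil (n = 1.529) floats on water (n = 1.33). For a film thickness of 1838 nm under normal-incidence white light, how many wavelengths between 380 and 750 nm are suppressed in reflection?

7

At the upper boundary (n = 1.0 to n = 1.529) the reflected ray undergoes a half-wave phase shift.
Bottom surface (1.529 → 1.33): reflection off a lower-index medium gives no phase shift.
Exactly one π shift → a net half-wave offset.
So the condition for destructive reflection is 2 n t = m λ.
λ = 2 n t / m = 5621 / m nm.
m=7: 803 nm (IR); m=8: 703 nm (visible); m=9: 625 nm (visible); m=10: 562 nm (visible); m=11: 511 nm (visible); m=12: 468 nm (visible); m=13: 432 nm (visible); m=14: 401 nm (visible); m=15: 375 nm (UV).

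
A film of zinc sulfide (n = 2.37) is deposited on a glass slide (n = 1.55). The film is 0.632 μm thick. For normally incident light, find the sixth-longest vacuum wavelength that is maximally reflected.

Top surface (1.0 → 2.37): reflection off a higher-index medium gives a half-wave phase shift.
At the lower boundary (n = 2.37 to n = 1.55) the reflected ray undergoes no phase shift.
The two reflections differ by half a wavelength.
With one net inversion, constructive interference in reflection requires 2 n t = (m + ½) λ.
λ = 2 n t / (m + ½). The sixth-longest wavelength is m = 5: λ = 2 × 2.37 × 632 / 5.50 = 545 nm.

545 nm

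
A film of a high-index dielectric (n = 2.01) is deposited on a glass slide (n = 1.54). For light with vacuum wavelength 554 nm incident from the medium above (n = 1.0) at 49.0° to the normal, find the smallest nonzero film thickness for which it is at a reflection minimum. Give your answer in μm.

Top surface (1.0 → 2.01): reflection off a higher-index medium gives a half-wave phase shift.
Ray reflecting at the bottom interface goes from n = 2.01 toward n = 1.54: no phase shift.
The two reflections differ by half a wavelength.
For dark reflection here: 2 n t cos θ_r = m λ.
Snell's law: 1.0 sin 49.0° = 2.01 sin θ_r → sin θ_r = 0.375, cos θ_r = 0.927.
Minimum nonzero at m = 1: t = λ / (2 n cos θ_r) = 554 / (2 × 2.01 × 0.927) = 149 nm.

0.149 μm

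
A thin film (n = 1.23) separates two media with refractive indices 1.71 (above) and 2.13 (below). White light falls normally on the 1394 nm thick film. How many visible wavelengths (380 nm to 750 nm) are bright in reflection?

4

Top surface (1.71 → 1.23): reflection off a lower-index medium gives no phase shift.
Bottom surface (1.23 → 2.13): reflection off a higher-index medium gives a half-wave phase shift.
The two reflections differ by half a wavelength.
So the condition for constructive reflection is 2 n t = (m + ½) λ.
λ = 2 n t / (m + ½) = 3429 / (m + ½) nm.
m=4: 762 nm (IR); m=5: 623 nm (visible); m=6: 528 nm (visible); m=7: 457 nm (visible); m=8: 403 nm (visible); m=9: 361 nm (UV).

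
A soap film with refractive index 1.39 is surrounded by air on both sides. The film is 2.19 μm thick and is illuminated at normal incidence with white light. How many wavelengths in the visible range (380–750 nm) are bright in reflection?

8

Ray reflecting at the top interface goes from n = 1.0 toward n = 1.39: a half-wave phase shift.
Bottom surface (1.39 → 1.0): reflection off a lower-index medium gives no phase shift.
Net: one phase inversion between the two reflected rays.
So the condition for constructive reflection is 2 n t = (m + ½) λ.
λ = 2 n t / (m + ½) = 6088 / (m + ½) nm.
m=7: 812 nm (IR); m=8: 716 nm (visible); m=9: 641 nm (visible); m=10: 580 nm (visible); m=11: 529 nm (visible); m=12: 487 nm (visible); m=13: 451 nm (visible); m=14: 420 nm (visible); m=15: 393 nm (visible); m=16: 369 nm (UV).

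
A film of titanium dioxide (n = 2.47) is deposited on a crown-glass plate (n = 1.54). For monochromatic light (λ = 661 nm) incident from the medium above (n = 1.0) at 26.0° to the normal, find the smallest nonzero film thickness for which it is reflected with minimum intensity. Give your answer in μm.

At the upper boundary (n = 1.0 to n = 2.47) the reflected ray undergoes a half-wave phase shift.
Ray reflecting at the bottom interface goes from n = 2.47 toward n = 1.54: no phase shift.
The two reflections differ by half a wavelength.
With one net inversion, destructive interference in reflection requires 2 n t cos θ_r = m λ.
Snell's law: 1.0 sin 26.0° = 2.47 sin θ_r → sin θ_r = 0.177, cos θ_r = 0.984.
Minimum nonzero at m = 1: t = λ / (2 n cos θ_r) = 661 / (2 × 2.47 × 0.984) = 136 nm.

0.136 μm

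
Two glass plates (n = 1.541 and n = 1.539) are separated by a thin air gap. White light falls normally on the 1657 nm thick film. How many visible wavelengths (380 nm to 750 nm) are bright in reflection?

At the upper boundary (n = 1.541 to n = 1.0) the reflected ray undergoes no phase shift.
Bottom surface (1.0 → 1.539): reflection off a higher-index medium gives a half-wave phase shift.
Exactly one π shift → a net half-wave offset.
For bright reflection here: 2 n t = (m + ½) λ.
λ = 2 n t / (m + ½) = 3314 / (m + ½) nm.
m=3: 947 nm (IR); m=4: 736 nm (visible); m=5: 603 nm (visible); m=6: 510 nm (visible); m=7: 442 nm (visible); m=8: 390 nm (visible); m=9: 349 nm (UV).

5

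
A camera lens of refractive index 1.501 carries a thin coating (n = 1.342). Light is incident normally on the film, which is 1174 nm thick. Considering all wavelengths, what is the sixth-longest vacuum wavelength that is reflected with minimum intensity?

Ray reflecting at the top interface goes from n = 1.0 toward n = 1.342: a half-wave phase shift.
At the lower boundary (n = 1.342 to n = 1.501) the reflected ray undergoes a half-wave phase shift.
The two reflections carry the same phase change, so no net offset.
With no net inversion, destructive interference in reflection requires 2 n t = (m + ½) λ.
λ = 2 n t / (m + ½). The sixth-longest wavelength is m = 5: λ = 2 × 1.342 × 1174 / 5.50 = 573 nm.

573 nm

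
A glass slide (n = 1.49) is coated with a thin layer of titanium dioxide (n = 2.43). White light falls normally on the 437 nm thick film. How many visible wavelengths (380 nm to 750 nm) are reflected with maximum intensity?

At the upper boundary (n = 1.0 to n = 2.43) the reflected ray undergoes a half-wave phase shift.
At the lower boundary (n = 2.43 to n = 1.49) the reflected ray undergoes no phase shift.
The two reflections differ by half a wavelength.
So the condition for constructive reflection is 2 n t = (m + ½) λ.
λ = 2 n t / (m + ½) = 2124 / (m + ½) nm.
m=2: 850 nm (IR); m=3: 607 nm (visible); m=4: 472 nm (visible); m=5: 386 nm (visible); m=6: 327 nm (UV).

3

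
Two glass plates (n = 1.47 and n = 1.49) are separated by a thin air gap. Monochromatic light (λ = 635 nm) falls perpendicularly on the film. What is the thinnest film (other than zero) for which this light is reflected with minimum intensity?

At the upper boundary (n = 1.47 to n = 1.0) the reflected ray undergoes no phase shift.
At the lower boundary (n = 1.0 to n = 1.49) the reflected ray undergoes a half-wave phase shift.
Exactly one π shift → a net half-wave offset.
For minimum reflection here: 2 n t = m λ.
Minimum nonzero at m = 1: t = λ / (2 n) = 635 / (2 × 1.0) = 318 nm.

318 nm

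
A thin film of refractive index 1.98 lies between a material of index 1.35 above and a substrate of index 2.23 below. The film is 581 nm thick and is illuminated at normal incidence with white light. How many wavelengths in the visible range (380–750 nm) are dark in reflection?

3

Top surface (1.35 → 1.98): reflection off a higher-index medium gives a half-wave phase shift.
At the lower boundary (n = 1.98 to n = 2.23) the reflected ray undergoes a half-wave phase shift.
Zero or two π shifts → no net half-wave offset.
So the condition for destructive reflection is 2 n t = (m + ½) λ.
λ = 2 n t / (m + ½) = 2301 / (m + ½) nm.
m=2: 920 nm (IR); m=3: 657 nm (visible); m=4: 511 nm (visible); m=5: 418 nm (visible); m=6: 354 nm (UV).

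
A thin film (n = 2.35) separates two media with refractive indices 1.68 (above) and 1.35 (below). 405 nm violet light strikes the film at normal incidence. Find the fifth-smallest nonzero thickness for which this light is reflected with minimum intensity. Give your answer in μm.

At the upper boundary (n = 1.68 to n = 2.35) the reflected ray undergoes a half-wave phase shift.
Bottom surface (2.35 → 1.35): reflection off a lower-index medium gives no phase shift.
Exactly one π shift → a net half-wave offset.
For dark reflection here: 2 n t = m λ.
The fifth-smallest nonzero thickness corresponds to m = 5: t = m λ / (2 n) = 5.00 × 405 / (2 × 2.35) = 431 nm.

0.431 μm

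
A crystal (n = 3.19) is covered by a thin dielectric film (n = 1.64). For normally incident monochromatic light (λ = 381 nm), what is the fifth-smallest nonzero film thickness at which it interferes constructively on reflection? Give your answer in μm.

Top surface (1.0 → 1.64): reflection off a higher-index medium gives a half-wave phase shift.
At the lower boundary (n = 1.64 to n = 3.19) the reflected ray undergoes a half-wave phase shift.
Zero or two π shifts → no net half-wave offset.
For bright reflection here: 2 n t = m λ.
The fifth-smallest nonzero thickness corresponds to m = 5: t = m λ / (2 n) = 5.00 × 381 / (2 × 1.64) = 581 nm.

0.581 μm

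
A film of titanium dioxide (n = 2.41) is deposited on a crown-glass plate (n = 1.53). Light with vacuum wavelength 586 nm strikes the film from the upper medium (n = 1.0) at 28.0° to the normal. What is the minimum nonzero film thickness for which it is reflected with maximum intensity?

At the upper boundary (n = 1.0 to n = 2.41) the reflected ray undergoes a half-wave phase shift.
At the lower boundary (n = 2.41 to n = 1.53) the reflected ray undergoes no phase shift.
Exactly one π shift → a net half-wave offset.
For maximum reflection here: 2 n t cos θ_r = (m + ½) λ.
Snell's law: 1.0 sin 28.0° = 2.41 sin θ_r → sin θ_r = 0.195, cos θ_r = 0.981.
Minimum at m = 0: t = λ / (4 n cos θ_r) = 586 / (4 × 2.41 × 0.981) = 62.0 nm.

62.0 nm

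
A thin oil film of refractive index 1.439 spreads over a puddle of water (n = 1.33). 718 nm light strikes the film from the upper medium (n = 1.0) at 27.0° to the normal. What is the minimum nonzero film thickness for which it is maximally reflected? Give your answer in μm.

Ray reflecting at the top interface goes from n = 1.0 toward n = 1.439: a half-wave phase shift.
At the lower boundary (n = 1.439 to n = 1.33) the reflected ray undergoes no phase shift.
The two reflections differ by half a wavelength.
For strong reflection here: 2 n t cos θ_r = (m + ½) λ.
Snell's law: 1.0 sin 27.0° = 1.439 sin θ_r → sin θ_r = 0.315, cos θ_r = 0.949.
Minimum at m = 0: t = λ / (4 n cos θ_r) = 718 / (4 × 1.439 × 0.949) = 131 nm.

0.131 μm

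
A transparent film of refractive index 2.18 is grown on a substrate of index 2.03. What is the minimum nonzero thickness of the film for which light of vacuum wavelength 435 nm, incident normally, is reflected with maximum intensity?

Ray reflecting at the top interface goes from n = 1.0 toward n = 2.18: a half-wave phase shift.
Ray reflecting at the bottom interface goes from n = 2.18 toward n = 2.03: no phase shift.
Net: one phase inversion between the two reflected rays.
So the condition for constructive reflection is 2 n t = (m + ½) λ.
Minimum at m = 0: t = λ / (4 n) = 435 / (4 × 2.18) = 49.9 nm.

49.9 nm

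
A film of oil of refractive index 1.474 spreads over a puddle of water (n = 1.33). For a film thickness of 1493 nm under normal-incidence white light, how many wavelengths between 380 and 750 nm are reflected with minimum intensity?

6

At the upper boundary (n = 1.0 to n = 1.474) the reflected ray undergoes a half-wave phase shift.
At the lower boundary (n = 1.474 to n = 1.33) the reflected ray undergoes no phase shift.
Exactly one π shift → a net half-wave offset.
For dark reflection here: 2 n t = m λ.
λ = 2 n t / m = 4401 / m nm.
m=5: 880 nm (IR); m=6: 734 nm (visible); m=7: 629 nm (visible); m=8: 550 nm (visible); m=9: 489 nm (visible); m=10: 440 nm (visible); m=11: 400 nm (visible); m=12: 367 nm (UV).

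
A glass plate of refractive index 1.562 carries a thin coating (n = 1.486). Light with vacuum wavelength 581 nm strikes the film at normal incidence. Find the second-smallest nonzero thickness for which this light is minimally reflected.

Top surface (1.0 → 1.486): reflection off a higher-index medium gives a half-wave phase shift.
Ray reflecting at the bottom interface goes from n = 1.486 toward n = 1.562: a half-wave phase shift.
The two reflections carry the same phase change, so no net offset.
For minimum reflection here: 2 n t = (m + ½) λ.
The second-smallest nonzero thickness corresponds to m = 1: t = (m + ½) λ / (2 n) = 1.50 × 581 / (2 × 1.486) = 293 nm.

293 nm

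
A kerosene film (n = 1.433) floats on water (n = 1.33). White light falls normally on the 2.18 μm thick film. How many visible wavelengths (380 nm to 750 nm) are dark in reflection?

Ray reflecting at the top interface goes from n = 1.0 toward n = 1.433: a half-wave phase shift.
At the lower boundary (n = 1.433 to n = 1.33) the reflected ray undergoes no phase shift.
The two reflections differ by half a wavelength.
With one net inversion, destructive interference in reflection requires 2 n t = m λ.
λ = 2 n t / m = 6248 / m nm.
m=8: 781 nm (IR); m=9: 694 nm (visible); m=10: 625 nm (visible); m=11: 568 nm (visible); m=12: 521 nm (visible); m=13: 481 nm (visible); m=14: 446 nm (visible); m=15: 417 nm (visible); m=16: 390 nm (visible); m=17: 368 nm (UV).

8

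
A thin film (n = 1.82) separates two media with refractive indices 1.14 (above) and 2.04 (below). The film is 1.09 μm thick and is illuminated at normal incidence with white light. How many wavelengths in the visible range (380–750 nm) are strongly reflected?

5

At the upper boundary (n = 1.14 to n = 1.82) the reflected ray undergoes a half-wave phase shift.
Bottom surface (1.82 → 2.04): reflection off a higher-index medium gives a half-wave phase shift.
The two reflections carry the same phase change, so no net offset.
For strong reflection here: 2 n t = m λ.
λ = 2 n t / m = 3968 / m nm.
m=5: 794 nm (IR); m=6: 661 nm (visible); m=7: 567 nm (visible); m=8: 496 nm (visible); m=9: 441 nm (visible); m=10: 397 nm (visible); m=11: 361 nm (UV).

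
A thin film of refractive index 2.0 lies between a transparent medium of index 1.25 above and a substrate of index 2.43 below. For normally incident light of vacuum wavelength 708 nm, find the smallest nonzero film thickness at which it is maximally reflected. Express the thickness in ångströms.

Top surface (1.25 → 2.0): reflection off a higher-index medium gives a half-wave phase shift.
At the lower boundary (n = 2.0 to n = 2.43) the reflected ray undergoes a half-wave phase shift.
Zero or two π shifts → no net half-wave offset.
For maximum reflection here: 2 n t = m λ.
Minimum nonzero at m = 1: t = λ / (2 n) = 708 / (2 × 2.0) = 177 nm.

1770 Å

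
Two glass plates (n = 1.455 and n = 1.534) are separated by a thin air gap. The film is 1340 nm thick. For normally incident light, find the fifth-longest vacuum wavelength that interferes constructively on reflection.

Ray reflecting at the top interface goes from n = 1.455 toward n = 1.0: no phase shift.
At the lower boundary (n = 1.0 to n = 1.534) the reflected ray undergoes a half-wave phase shift.
The two reflections differ by half a wavelength.
With one net inversion, constructive interference in reflection requires 2 n t = (m + ½) λ.
λ = 2 n t / (m + ½). The fifth-longest wavelength is m = 4: λ = 2 × 1.0 × 1340 / 4.50 = 596 nm.

596 nm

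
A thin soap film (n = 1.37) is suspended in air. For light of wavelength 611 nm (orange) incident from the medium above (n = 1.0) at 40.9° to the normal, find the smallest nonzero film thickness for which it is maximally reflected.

127 nm

Ray reflecting at the top interface goes from n = 1.0 toward n = 1.37: a half-wave phase shift.
Bottom surface (1.37 → 1.0): reflection off a lower-index medium gives no phase shift.
The two reflections differ by half a wavelength.
With one net inversion, constructive interference in reflection requires 2 n t cos θ_r = (m + ½) λ.
Snell's law: 1.0 sin 40.9° = 1.37 sin θ_r → sin θ_r = 0.478, cos θ_r = 0.878.
Minimum at m = 0: t = λ / (4 n cos θ_r) = 611 / (4 × 1.37 × 0.878) = 127 nm.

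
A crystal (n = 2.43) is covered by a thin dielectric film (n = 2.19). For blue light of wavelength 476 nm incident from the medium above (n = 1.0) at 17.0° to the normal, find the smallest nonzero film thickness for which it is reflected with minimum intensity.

Top surface (1.0 → 2.19): reflection off a higher-index medium gives a half-wave phase shift.
At the lower boundary (n = 2.19 to n = 2.43) the reflected ray undergoes a half-wave phase shift.
The two reflections carry the same phase change, so no net offset.
With no net inversion, destructive interference in reflection requires 2 n t cos θ_r = (m + ½) λ.
Snell's law: 1.0 sin 17.0° = 2.19 sin θ_r → sin θ_r = 0.134, cos θ_r = 0.991.
Minimum at m = 0: t = λ / (4 n cos θ_r) = 476 / (4 × 2.19 × 0.991) = 54.8 nm.

54.8 nm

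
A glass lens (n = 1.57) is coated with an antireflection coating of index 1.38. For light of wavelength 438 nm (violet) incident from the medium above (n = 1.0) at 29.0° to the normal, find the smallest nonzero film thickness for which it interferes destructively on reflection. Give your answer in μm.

Ray reflecting at the top interface goes from n = 1.0 toward n = 1.38: a half-wave phase shift.
Bottom surface (1.38 → 1.57): reflection off a higher-index medium gives a half-wave phase shift.
Zero or two π shifts → no net half-wave offset.
So the condition for destructive reflection is 2 n t cos θ_r = (m + ½) λ.
Snell's law: 1.0 sin 29.0° = 1.38 sin θ_r → sin θ_r = 0.351, cos θ_r = 0.936.
Minimum at m = 0: t = λ / (4 n cos θ_r) = 438 / (4 × 1.38 × 0.936) = 84.7 nm.

0.0847 μm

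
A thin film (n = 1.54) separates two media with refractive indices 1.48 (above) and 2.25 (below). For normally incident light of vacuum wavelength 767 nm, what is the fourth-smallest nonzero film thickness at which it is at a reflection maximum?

Top surface (1.48 → 1.54): reflection off a higher-index medium gives a half-wave phase shift.
At the lower boundary (n = 1.54 to n = 2.25) the reflected ray undergoes a half-wave phase shift.
The two reflections carry the same phase change, so no net offset.
For bright reflection here: 2 n t = m λ.
The fourth-smallest nonzero thickness corresponds to m = 4: t = m λ / (2 n) = 4.00 × 767 / (2 × 1.54) = 996 nm.

996 nm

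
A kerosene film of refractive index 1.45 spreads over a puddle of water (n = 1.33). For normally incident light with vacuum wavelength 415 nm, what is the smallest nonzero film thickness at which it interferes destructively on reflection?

Top surface (1.0 → 1.45): reflection off a higher-index medium gives a half-wave phase shift.
Bottom surface (1.45 → 1.33): reflection off a lower-index medium gives no phase shift.
Net: one phase inversion between the two reflected rays.
With one net inversion, destructive interference in reflection requires 2 n t = m λ.
The smallest nonzero thickness corresponds to m = 1: t = m λ / (2 n) = 1.00 × 415 / (2 × 1.45) = 143 nm.

143 nm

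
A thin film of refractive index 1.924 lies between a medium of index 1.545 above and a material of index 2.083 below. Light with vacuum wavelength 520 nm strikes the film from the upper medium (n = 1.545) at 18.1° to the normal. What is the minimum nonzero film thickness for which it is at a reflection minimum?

69.8 nm

Top surface (1.545 → 1.924): reflection off a higher-index medium gives a half-wave phase shift.
At the lower boundary (n = 1.924 to n = 2.083) the reflected ray undergoes a half-wave phase shift.
The two reflections carry the same phase change, so no net offset.
So the condition for destructive reflection is 2 n t cos θ_r = (m + ½) λ.
Snell's law: 1.545 sin 18.1° = 1.924 sin θ_r → sin θ_r = 0.249, cos θ_r = 0.968.
Minimum at m = 0: t = λ / (4 n cos θ_r) = 520 / (4 × 1.924 × 0.968) = 69.8 nm.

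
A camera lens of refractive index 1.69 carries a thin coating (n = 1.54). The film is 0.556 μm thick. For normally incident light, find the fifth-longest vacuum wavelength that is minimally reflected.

Top surface (1.0 → 1.54): reflection off a higher-index medium gives a half-wave phase shift.
At the lower boundary (n = 1.54 to n = 1.69) the reflected ray undergoes a half-wave phase shift.
The two reflections carry the same phase change, so no net offset.
So the condition for destructive reflection is 2 n t = (m + ½) λ.
λ = 2 n t / (m + ½). The fifth-longest wavelength is m = 4: λ = 2 × 1.54 × 556 / 4.50 = 381 nm.

381 nm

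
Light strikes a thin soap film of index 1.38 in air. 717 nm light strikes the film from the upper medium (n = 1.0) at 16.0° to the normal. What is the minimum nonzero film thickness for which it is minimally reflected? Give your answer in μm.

0.265 μm

Ray reflecting at the top interface goes from n = 1.0 toward n = 1.38: a half-wave phase shift.
At the lower boundary (n = 1.38 to n = 1.0) the reflected ray undergoes no phase shift.
Exactly one π shift → a net half-wave offset.
So the condition for destructive reflection is 2 n t cos θ_r = m λ.
Snell's law: 1.0 sin 16.0° = 1.38 sin θ_r → sin θ_r = 0.200, cos θ_r = 0.980.
Minimum nonzero at m = 1: t = λ / (2 n cos θ_r) = 717 / (2 × 1.38 × 0.980) = 265 nm.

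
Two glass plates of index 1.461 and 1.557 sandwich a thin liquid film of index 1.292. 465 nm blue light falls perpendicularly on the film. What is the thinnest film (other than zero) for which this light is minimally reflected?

Top surface (1.461 → 1.292): reflection off a lower-index medium gives no phase shift.
Ray reflecting at the bottom interface goes from n = 1.292 toward n = 1.557: a half-wave phase shift.
Net: one phase inversion between the two reflected rays.
With one net inversion, destructive interference in reflection requires 2 n t = m λ.
Minimum nonzero at m = 1: t = λ / (2 n) = 465 / (2 × 1.292) = 180 nm.

180 nm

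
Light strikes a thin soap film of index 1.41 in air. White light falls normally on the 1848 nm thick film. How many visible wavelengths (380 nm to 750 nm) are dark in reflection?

Top surface (1.0 → 1.41): reflection off a higher-index medium gives a half-wave phase shift.
At the lower boundary (n = 1.41 to n = 1.0) the reflected ray undergoes no phase shift.
The two reflections differ by half a wavelength.
With one net inversion, destructive interference in reflection requires 2 n t = m λ.
λ = 2 n t / m = 5211 / m nm.
m=6: 869 nm (IR); m=7: 744 nm (visible); m=8: 651 nm (visible); m=9: 579 nm (visible); m=10: 521 nm (visible); m=11: 474 nm (visible); m=12: 434 nm (visible); m=13: 401 nm (visible); m=14: 372 nm (UV).

7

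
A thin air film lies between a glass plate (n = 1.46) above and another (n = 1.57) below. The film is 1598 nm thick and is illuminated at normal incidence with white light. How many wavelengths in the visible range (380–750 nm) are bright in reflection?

4

Ray reflecting at the top interface goes from n = 1.46 toward n = 1.0: no phase shift.
Bottom surface (1.0 → 1.57): reflection off a higher-index medium gives a half-wave phase shift.
Exactly one π shift → a net half-wave offset.
So the condition for constructive reflection is 2 n t = (m + ½) λ.
λ = 2 n t / (m + ½) = 3196 / (m + ½) nm.
m=3: 913 nm (IR); m=4: 710 nm (visible); m=5: 581 nm (visible); m=6: 492 nm (visible); m=7: 426 nm (visible); m=8: 376 nm (UV).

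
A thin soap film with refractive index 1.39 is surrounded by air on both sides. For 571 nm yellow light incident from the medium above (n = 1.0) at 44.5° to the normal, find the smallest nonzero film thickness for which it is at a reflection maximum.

119 nm

At the upper boundary (n = 1.0 to n = 1.39) the reflected ray undergoes a half-wave phase shift.
Bottom surface (1.39 → 1.0): reflection off a lower-index medium gives no phase shift.
The two reflections differ by half a wavelength.
For bright reflection here: 2 n t cos θ_r = (m + ½) λ.
Snell's law: 1.0 sin 44.5° = 1.39 sin θ_r → sin θ_r = 0.504, cos θ_r = 0.864.
Minimum at m = 0: t = λ / (4 n cos θ_r) = 571 / (4 × 1.39 × 0.864) = 119 nm.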